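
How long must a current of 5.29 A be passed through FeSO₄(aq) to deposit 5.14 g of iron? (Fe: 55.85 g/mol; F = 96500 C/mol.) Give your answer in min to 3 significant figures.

56.0 min

n(Fe) = 5.14 / 55.85 = 0.09203 mol
Fe²⁺ + 2e⁻ → Fe, so n(e⁻) = 2 × 0.09203 = 0.1841 mol
Q = 0.1841 × 96500 = 17770 C
t = Q / I = 17770 / 5.29 = 3359 s = 56.0 min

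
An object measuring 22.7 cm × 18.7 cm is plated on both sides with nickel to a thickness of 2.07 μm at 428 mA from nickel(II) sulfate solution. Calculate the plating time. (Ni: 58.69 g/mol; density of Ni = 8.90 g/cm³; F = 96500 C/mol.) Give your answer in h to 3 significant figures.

Plated area = 2 × 22.7 × 18.7 = 849.0 cm²
Volume = 849.0 × 2.07×10⁻⁴ cm = 0.1757 cm³
m(Ni) = 0.1757 × 8.90 = 1.564 g
n(Ni) = 1.564 / 58.69 = 0.02665 mol; n(e⁻) = 2 × 0.02665 = 0.05330 mol
Q = 0.05330 × 96500 = 5143 C
t = 5143 / 0.428 = 12020 s = 3.34 h

3.34 h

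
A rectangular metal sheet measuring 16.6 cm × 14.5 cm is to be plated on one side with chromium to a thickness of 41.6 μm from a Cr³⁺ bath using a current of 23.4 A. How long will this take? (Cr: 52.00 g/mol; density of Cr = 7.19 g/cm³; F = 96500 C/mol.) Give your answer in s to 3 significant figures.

1710 s

Plated area = 16.6 × 14.5 = 240.7 cm²
Volume = 240.7 × 41.6×10⁻⁴ cm = 1.001 cm³
m(Cr) = 1.001 × 7.19 = 7.197 g
n(Cr) = 7.197 / 52.00 = 0.1384 mol; n(e⁻) = 3 × 0.1384 = 0.4152 mol
Q = 0.4152 × 96500 = 40070 C
t = 40070 / 23.4 = 1712 s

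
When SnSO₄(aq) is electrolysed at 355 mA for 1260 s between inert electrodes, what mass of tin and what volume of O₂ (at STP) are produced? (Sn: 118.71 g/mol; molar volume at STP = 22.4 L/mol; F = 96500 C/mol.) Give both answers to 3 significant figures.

0.275 g Sn; 0.0260 L O₂

Q = 0.355 × 1260 = 447.3 C; n(e⁻) = 447.3 / 96500 = 0.004635 mol
Cathode: Sn²⁺ + 2e⁻ → Sn → n(Sn) = 0.004635/2 = 0.002318 mol → 0.275 g
Anode: 2H₂O → O₂ + 4H⁺ + 4e⁻ → n(O₂) = 0.004635/4 = 0.001159 mol → 0.0260 L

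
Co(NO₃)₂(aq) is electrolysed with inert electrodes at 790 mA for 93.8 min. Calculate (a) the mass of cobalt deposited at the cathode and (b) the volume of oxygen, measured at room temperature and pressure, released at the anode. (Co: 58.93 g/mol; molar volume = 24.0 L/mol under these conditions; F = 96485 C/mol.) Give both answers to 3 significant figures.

1.36 g Co; 0.276 L O₂

Q = 0.790 × 5628 = 4446 C; n(e⁻) = 4446 / 96485 = 0.04608 mol
Cathode: Co²⁺ + 2e⁻ → Co → n(Co) = 0.04608/2 = 0.02304 mol → 1.36 g
Anode: 2H₂O → O₂ + 4H⁺ + 4e⁻ → n(O₂) = 0.04608/4 = 0.01152 mol → 0.276 L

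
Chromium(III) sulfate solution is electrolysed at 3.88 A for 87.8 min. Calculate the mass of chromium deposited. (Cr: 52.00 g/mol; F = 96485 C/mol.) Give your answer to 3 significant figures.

3.67 g

Charge passed = 3.88 × 5268 = 20440 C
n(e⁻) = Q/F = 20440/96485 = 0.2118 mol
Cr³⁺ + 3e⁻ → Cr, so n(Cr) = 0.2118 / 3 = 0.07060 mol
m = 0.07060 × 52.00 = 3.67 g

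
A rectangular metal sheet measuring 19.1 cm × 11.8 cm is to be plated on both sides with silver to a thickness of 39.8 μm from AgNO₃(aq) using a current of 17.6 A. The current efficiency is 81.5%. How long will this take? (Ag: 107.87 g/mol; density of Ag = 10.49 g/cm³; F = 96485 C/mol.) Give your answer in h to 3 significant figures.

0.326 h

Plated area = 2 × 19.1 × 11.8 = 450.8 cm²
Volume = 450.8 × 39.8×10⁻⁴ cm = 1.794 cm³
m(Ag) = 1.794 × 10.49 = 18.82 g
n(Ag) = 18.82 / 107.87 = 0.1745 mol; n(e⁻) = 0.1745 mol
Q = 0.1745 × 96485 / 0.815 = 20660 C
t = 20660 / 17.6 = 1174 s = 0.326 h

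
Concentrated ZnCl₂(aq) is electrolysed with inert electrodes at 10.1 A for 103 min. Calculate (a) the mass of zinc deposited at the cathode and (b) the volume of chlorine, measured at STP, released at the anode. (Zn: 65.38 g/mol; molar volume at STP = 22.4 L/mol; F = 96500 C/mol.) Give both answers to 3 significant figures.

21.1 g Zn; 7.24 L Cl₂

Q = 10.1 × 6180 = 62420 C; n(e⁻) = 62420 / 96500 = 0.6468 mol
Cathode: Zn²⁺ + 2e⁻ → Zn → n(Zn) = 0.6468/2 = 0.3234 mol → 21.1 g
Anode: 2Cl⁻ → Cl₂ + 2e⁻ → n(Cl₂) = 0.6468/2 = 0.3234 mol → 7.24 L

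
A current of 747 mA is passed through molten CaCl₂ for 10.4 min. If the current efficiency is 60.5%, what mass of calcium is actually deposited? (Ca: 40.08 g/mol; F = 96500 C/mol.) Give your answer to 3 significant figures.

Q = 0.747 × 624 = 466.1 C
n(e⁻) = 466.1 / 96500 = 0.004830 mol
Ca²⁺ + 2e⁻ → Ca, so theoretical m(Ca) = 0.002415 × 40.08 = 0.09679 g
Actual mass = 60.5% × 0.09679 = 0.0586 g

0.0586 g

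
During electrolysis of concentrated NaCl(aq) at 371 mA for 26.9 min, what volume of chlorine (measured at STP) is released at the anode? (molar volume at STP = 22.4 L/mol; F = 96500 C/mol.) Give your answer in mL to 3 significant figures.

69.5 mL

Q = It = 0.371 × 1614 = 598.8 C
Moles of electrons = 598.8 / 96500 = 0.006205 mol
2Cl⁻ → Cl₂ + 2e⁻, so n(Cl₂) = 0.006205 / 2 = 0.003103 mol
V = 0.003103 × 22.4 = 0.06951 L
= 69.5 mL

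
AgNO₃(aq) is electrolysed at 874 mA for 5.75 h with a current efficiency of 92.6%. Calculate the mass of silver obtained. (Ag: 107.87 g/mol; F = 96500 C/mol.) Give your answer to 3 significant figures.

Q = 0.874 × 20700 = 18090 C
n(e⁻) = 18090 / 96500 = 0.1875 mol
Ag⁺ + e⁻ → Ag, so theoretical m(Ag) = 0.1875 × 107.87 = 20.23 g
Actual mass = 92.6% × 20.23 = 18.7 g

18.7 g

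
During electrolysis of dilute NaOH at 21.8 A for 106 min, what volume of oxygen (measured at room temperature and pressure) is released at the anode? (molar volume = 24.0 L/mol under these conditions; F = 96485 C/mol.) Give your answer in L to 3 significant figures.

Q = 21.8 A × 6360 s = 1.386×10^5 C
n(e⁻) = Q/F = 1.386×10^5/96485 = 1.436 mol
2H₂O → O₂ + 4H⁺ + 4e⁻, so n(O₂) = 1.436 / 4 = 0.3590 mol
V = 0.3590 × 24.0 = 8.616 L

8.62 L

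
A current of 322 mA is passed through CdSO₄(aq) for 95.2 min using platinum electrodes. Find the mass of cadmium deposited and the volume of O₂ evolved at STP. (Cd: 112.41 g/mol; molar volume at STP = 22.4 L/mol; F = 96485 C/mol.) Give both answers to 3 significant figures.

1.07 g Cd; 0.107 L O₂

Q = 0.322 × 5712 = 1839 C; n(e⁻) = 1839 / 96485 = 0.01906 mol
Cathode: Cd²⁺ + 2e⁻ → Cd → n(Cd) = 0.01906/2 = 0.009530 mol → 1.07 g
Anode: 2H₂O → O₂ + 4H⁺ + 4e⁻ → n(O₂) = 0.01906/4 = 0.004765 mol → 0.107 L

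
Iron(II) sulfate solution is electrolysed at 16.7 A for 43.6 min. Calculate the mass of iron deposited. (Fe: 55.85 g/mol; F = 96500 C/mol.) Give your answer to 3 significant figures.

Q = It = 16.7 × 2616 = 43690 C
n(e⁻) = Q/F = 43690/96500 = 0.4527 mol
Fe²⁺ + 2e⁻ → Fe, so n(Fe) = 0.4527 / 2 = 0.2264 mol
m = 0.2264 × 55.85 = 12.6 g

12.6 g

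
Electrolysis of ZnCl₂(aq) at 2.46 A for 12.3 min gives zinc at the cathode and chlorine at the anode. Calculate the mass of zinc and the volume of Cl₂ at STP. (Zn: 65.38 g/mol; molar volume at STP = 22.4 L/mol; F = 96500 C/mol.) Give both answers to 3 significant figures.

0.615 g Zn; 0.211 L Cl₂

Q = 2.46 × 738 = 1815 C; n(e⁻) = 1815 / 96500 = 0.01881 mol
Cathode: Zn²⁺ + 2e⁻ → Zn → n(Zn) = 0.01881/2 = 0.009405 mol → 0.615 g
Anode: 2Cl⁻ → Cl₂ + 2e⁻ → n(Cl₂) = 0.01881/2 = 0.009405 mol → 0.211 L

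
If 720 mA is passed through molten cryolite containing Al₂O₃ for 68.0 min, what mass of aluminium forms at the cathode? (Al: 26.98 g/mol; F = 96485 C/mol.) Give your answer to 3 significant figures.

Charge passed = 0.720 × 4080 = 2938 C
n(e⁻) = 2938 / 96485 = 0.03045 mol
Al³⁺ + 3e⁻ → Al, so n(Al) = 0.03045 / 3 = 0.01015 mol
m = 0.01015 × 26.98 = 0.274 g

0.274 g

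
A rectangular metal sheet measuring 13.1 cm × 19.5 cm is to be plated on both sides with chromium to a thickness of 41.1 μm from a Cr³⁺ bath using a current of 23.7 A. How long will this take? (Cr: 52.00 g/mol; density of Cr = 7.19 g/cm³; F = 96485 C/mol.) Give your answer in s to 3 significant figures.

3550 s

Plated area = 2 × 13.1 × 19.5 = 510.9 cm²
Volume = 510.9 × 41.1×10⁻⁴ cm = 2.100 cm³
m(Cr) = 2.100 × 7.19 = 15.10 g
n(Cr) = 15.10 / 52.00 = 0.2904 mol; n(e⁻) = 3 × 0.2904 = 0.8712 mol
Q = 0.8712 × 96485 = 84060 C
t = 84060 / 23.7 = 3547 s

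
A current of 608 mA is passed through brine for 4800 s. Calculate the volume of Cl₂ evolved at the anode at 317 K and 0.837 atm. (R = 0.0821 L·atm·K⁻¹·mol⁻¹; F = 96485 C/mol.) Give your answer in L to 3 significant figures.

0.470 L

Charge passed = 0.608 × 4800 = 2918 C
n(e⁻) = Q/F = 2918/96485 = 0.03024 mol
2Cl⁻ → Cl₂ + 2e⁻, so n(Cl₂) = 0.03024 / 2 = 0.01512 mol
V = nRT/P = 0.01512 × 0.0821 × 317 / 0.837 = 0.4701 L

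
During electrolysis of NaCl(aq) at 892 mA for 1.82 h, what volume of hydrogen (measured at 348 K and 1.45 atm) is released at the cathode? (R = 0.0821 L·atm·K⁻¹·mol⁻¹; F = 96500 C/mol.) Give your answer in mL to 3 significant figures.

Charge passed = 0.892 × 6552 = 5844 C
n(e⁻) = 5844 / 96500 = 0.06056 mol
2H⁺ + 2e⁻ → H₂, so n(H₂) = 0.06056 / 2 = 0.03028 mol
V = nRT/P = 0.03028 × 0.0821 × 348 / 1.45 = 0.5966 L
= 597 mL

597 mL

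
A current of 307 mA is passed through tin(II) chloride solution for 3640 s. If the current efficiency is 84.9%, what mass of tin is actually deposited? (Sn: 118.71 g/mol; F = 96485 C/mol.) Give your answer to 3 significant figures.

0.584 g

Q = 0.307 × 3640 = 1117 C
n(e⁻) = 1117 / 96485 = 0.01158 mol
Sn²⁺ + 2e⁻ → Sn, so theoretical m(Sn) = 0.005790 × 118.71 = 0.6873 g
Actual mass = 84.9% × 0.6873 = 0.584 g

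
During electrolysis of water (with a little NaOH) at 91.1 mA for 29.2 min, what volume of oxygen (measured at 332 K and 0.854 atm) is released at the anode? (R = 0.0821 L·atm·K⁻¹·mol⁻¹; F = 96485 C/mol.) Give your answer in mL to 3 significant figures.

13.2 mL

Charge passed = 0.0911 × 1752 = 159.6 C
n(e⁻) = 159.6 / 96485 = 0.001654 mol
2H₂O → O₂ + 4H⁺ + 4e⁻, so n(O₂) = 0.001654 / 4 = 4.135×10^-4 mol
V = nRT/P = 4.135×10^-4 × 0.0821 × 332 / 0.854 = 0.01320 L
= 13.2 mL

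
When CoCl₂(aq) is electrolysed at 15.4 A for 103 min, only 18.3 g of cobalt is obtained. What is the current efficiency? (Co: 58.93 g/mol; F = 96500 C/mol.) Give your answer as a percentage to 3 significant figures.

Q = 15.4 × 6180 = 95170 C
n(e⁻) = 95170 / 96500 = 0.9862 mol
Co²⁺ + 2e⁻ → Co, so theoretical n(Co) = 0.4931 mol → 29.06 g
Efficiency = 18.3 / 29.06 = 0.6297 = 63.0%

63.0%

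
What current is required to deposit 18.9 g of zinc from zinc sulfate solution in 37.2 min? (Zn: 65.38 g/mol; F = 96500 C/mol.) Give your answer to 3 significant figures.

n(Zn) = 18.9 / 65.38 = 0.2891 mol
Zn²⁺ + 2e⁻ → Zn, so n(e⁻) = 2 × 0.2891 = 0.5782 mol
Q = 0.5782 × 96500 = 55800 C
I = Q / t = 55800 / 2232 s = 25.0 A

25.0 A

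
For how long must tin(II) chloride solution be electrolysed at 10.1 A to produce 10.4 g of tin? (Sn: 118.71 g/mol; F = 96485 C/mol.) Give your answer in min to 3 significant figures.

27.9 min

n(Sn) = 10.4 / 118.71 = 0.08761 mol
Sn²⁺ + 2e⁻ → Sn, so n(e⁻) = 2 × 0.08761 = 0.1752 mol
Q = 0.1752 × 96485 = 16900 C
t = Q / I = 16900 / 10.1 = 1673 s = 27.9 min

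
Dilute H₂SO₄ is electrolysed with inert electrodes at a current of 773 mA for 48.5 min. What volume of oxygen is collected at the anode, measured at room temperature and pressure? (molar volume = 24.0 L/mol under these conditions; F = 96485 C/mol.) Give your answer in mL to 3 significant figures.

Q = It = 0.773 × 2910 = 2249 C
n(e⁻) = 2249 / 96485 = 0.02331 mol
2H₂O → O₂ + 4H⁺ + 4e⁻, so n(O₂) = 0.02331 / 4 = 0.005828 mol
V = 0.005828 × 24.0 = 0.1399 L
= 140 mL

140 mL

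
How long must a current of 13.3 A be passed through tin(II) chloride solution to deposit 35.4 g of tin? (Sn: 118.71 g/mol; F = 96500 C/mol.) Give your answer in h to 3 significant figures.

n(Sn) = 35.4 / 118.71 = 0.2982 mol
Sn²⁺ + 2e⁻ → Sn, so n(e⁻) = 2 × 0.2982 = 0.5964 mol
Q = 0.5964 × 96500 = 57550 C
t = Q / I = 57550 / 13.3 = 4327 s = 1.20 h

1.20 h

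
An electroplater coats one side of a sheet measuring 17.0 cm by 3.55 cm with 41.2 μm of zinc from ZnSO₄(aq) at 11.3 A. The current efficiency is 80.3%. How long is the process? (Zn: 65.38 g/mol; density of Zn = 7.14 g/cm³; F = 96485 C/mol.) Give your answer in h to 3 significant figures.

0.160 h

Plated area = 17.0 × 3.55 = 60.35 cm²
Volume = 60.35 × 41.2×10⁻⁴ cm = 0.2486 cm³
m(Zn) = 0.2486 × 7.14 = 1.775 g
n(Zn) = 1.775 / 65.38 = 0.02715 mol; n(e⁻) = 2 × 0.02715 = 0.05430 mol
Q = 0.05430 × 96485 / 0.803 = 6524 C
t = 6524 / 11.3 = 577.3 s = 0.160 h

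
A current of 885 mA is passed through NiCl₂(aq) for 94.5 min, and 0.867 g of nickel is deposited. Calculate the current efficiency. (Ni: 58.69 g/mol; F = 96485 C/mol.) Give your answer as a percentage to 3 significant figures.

Q = 0.885 × 5670 = 5018 C
n(e⁻) = 5018 / 96485 = 0.05201 mol
Ni²⁺ + 2e⁻ → Ni, so theoretical n(Ni) = 0.02601 mol → 1.527 g
Efficiency = 0.867 / 1.527 = 0.5678 = 56.8%

56.8%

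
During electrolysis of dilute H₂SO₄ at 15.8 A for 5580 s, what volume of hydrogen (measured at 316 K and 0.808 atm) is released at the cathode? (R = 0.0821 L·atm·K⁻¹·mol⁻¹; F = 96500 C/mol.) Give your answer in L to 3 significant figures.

Charge passed = 15.8 × 5580 = 88160 C
n(e⁻) = Q/F = 88160/96500 = 0.9136 mol
2H⁺ + 2e⁻ → H₂, so n(H₂) = 0.9136 / 2 = 0.4568 mol
V = nRT/P = 0.4568 × 0.0821 × 316 / 0.808 = 14.67 L

14.7 L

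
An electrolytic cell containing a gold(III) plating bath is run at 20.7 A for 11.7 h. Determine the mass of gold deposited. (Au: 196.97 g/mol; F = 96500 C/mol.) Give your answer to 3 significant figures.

593 g

Q = 20.7 A × 42120 s = 8.719×10^5 C
n(e⁻) = Q/F = 8.719×10^5/96500 = 9.035 mol
Au³⁺ + 3e⁻ → Au, so n(Au) = 9.035 / 3 = 3.012 mol
m = 3.012 × 196.97 = 593 g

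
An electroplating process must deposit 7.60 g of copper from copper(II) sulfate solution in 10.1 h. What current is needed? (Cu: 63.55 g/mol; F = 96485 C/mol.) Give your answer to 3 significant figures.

n(Cu) = 7.60 / 63.55 = 0.1196 mol
Cu²⁺ + 2e⁻ → Cu, so n(e⁻) = 2 × 0.1196 = 0.2392 mol
Q = 0.2392 × 96485 = 23080 C
I = Q / t = 23080 / 36360 s = 0.635 A

0.635 A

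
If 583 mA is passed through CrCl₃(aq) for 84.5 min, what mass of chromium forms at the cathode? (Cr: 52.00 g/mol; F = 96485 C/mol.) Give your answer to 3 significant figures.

0.531 g

Q = 0.583 A × 5070 s = 2956 C
Moles of electrons = 2956 / 96485 = 0.03064 mol
Cr³⁺ + 3e⁻ → Cr, so n(Cr) = 0.03064 / 3 = 0.01021 mol
m = 0.01021 × 52.00 = 0.531 g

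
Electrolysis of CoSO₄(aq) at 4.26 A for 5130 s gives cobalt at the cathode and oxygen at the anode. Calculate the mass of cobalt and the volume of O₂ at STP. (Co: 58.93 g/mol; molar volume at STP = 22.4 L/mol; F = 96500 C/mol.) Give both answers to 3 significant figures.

Q = 4.26 × 5130 = 21850 C; n(e⁻) = 21850 / 96500 = 0.2264 mol
Cathode: Co²⁺ + 2e⁻ → Co → n(Co) = 0.2264/2 = 0.1132 mol → 6.67 g
Anode: 2H₂O → O₂ + 4H⁺ + 4e⁻ → n(O₂) = 0.2264/4 = 0.05660 mol → 1.27 L

6.67 g Co; 1.27 L O₂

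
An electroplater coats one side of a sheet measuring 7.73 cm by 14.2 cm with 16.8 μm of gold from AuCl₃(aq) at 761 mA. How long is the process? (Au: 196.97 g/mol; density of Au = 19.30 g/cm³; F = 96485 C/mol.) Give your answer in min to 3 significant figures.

Plated area = 7.73 × 14.2 = 109.8 cm²
Volume = 109.8 × 16.8×10⁻⁴ cm = 0.1845 cm³
m(Au) = 0.1845 × 19.30 = 3.561 g
n(Au) = 3.561 / 196.97 = 0.01808 mol; n(e⁻) = 3 × 0.01808 = 0.05424 mol
Q = 0.05424 × 96485 = 5233 C
t = 5233 / 0.761 = 6876 s = 115 min

115 min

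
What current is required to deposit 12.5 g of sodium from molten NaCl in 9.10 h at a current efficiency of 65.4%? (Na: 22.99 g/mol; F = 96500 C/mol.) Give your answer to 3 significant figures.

n(Na) = 12.5 / 22.99 = 0.5437 mol
Na⁺ + e⁻ → Na, so n(e⁻) = 0.5437 mol
Q = 0.5437 × 96500 / 0.654 = 80220 C
I = Q / t = 80220 / 32760 s = 2.45 A

2.45 A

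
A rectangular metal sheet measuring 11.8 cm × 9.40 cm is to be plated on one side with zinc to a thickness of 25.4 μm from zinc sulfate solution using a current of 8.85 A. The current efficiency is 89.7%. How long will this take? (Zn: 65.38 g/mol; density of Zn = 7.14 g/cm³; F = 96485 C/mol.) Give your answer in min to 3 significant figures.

12.5 min

Plated area = 11.8 × 9.40 = 110.9 cm²
Volume = 110.9 × 25.4×10⁻⁴ cm = 0.2817 cm³
m(Zn) = 0.2817 × 7.14 = 2.011 g
n(Zn) = 2.011 / 65.38 = 0.03076 mol; n(e⁻) = 2 × 0.03076 = 0.06152 mol
Q = 0.06152 × 96485 / 0.897 = 6617 C
t = 6617 / 8.85 = 747.7 s = 12.5 min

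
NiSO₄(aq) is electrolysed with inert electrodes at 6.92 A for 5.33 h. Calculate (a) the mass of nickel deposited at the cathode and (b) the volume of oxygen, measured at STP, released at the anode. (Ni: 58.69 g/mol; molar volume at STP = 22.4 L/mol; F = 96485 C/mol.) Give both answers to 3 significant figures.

Q = 6.92 × 19188 = 1.328×10^5 C; n(e⁻) = 1.328×10^5 / 96485 = 1.376 mol
Cathode: Ni²⁺ + 2e⁻ → Ni → n(Ni) = 1.376/2 = 0.6880 mol → 40.4 g
Anode: 2H₂O → O₂ + 4H⁺ + 4e⁻ → n(O₂) = 1.376/4 = 0.3440 mol → 7.71 L

40.4 g Ni; 7.71 L O₂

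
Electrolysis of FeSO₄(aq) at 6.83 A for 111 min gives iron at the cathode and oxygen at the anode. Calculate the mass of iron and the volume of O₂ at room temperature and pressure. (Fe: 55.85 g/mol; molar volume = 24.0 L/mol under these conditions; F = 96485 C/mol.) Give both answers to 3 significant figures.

Q = 6.83 × 6660 = 45490 C; n(e⁻) = 45490 / 96485 = 0.4715 mol
Cathode: Fe²⁺ + 2e⁻ → Fe → n(Fe) = 0.4715/2 = 0.2358 mol → 13.2 g
Anode: 2H₂O → O₂ + 4H⁺ + 4e⁻ → n(O₂) = 0.4715/4 = 0.1179 mol → 2.83 L

13.2 g Fe; 2.83 L O₂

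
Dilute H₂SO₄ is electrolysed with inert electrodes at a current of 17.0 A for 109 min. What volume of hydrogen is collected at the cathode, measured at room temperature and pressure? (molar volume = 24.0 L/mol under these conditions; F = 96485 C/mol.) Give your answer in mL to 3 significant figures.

13800 mL

Charge passed = 17.0 × 6540 = 1.112×10^5 C
n(e⁻) = 1.112×10^5 / 96485 = 1.153 mol
2H⁺ + 2e⁻ → H₂, so n(H₂) = 1.153 / 2 = 0.5765 mol
V = 0.5765 × 24.0 = 13.84 L
= 13800 mL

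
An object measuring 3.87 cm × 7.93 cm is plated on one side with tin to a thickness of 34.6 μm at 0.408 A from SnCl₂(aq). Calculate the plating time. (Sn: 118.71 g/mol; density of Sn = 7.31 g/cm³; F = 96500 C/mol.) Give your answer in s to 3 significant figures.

Plated area = 3.87 × 7.93 = 30.69 cm²
Volume = 30.69 × 34.6×10⁻⁴ cm = 0.1062 cm³
m(Sn) = 0.1062 × 7.31 = 0.7763 g
n(Sn) = 0.7763 / 118.71 = 0.006539 mol; n(e⁻) = 2 × 0.006539 = 0.01308 mol
Q = 0.01308 × 96500 = 1262 C
t = 1262 / 0.408 = 3093 s

3090 s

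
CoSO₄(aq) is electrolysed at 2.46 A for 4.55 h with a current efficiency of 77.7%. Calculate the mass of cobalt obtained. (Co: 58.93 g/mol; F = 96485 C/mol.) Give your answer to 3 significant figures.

Q = 2.46 × 16380 = 40290 C
n(e⁻) = 40290 / 96485 = 0.4176 mol
Co²⁺ + 2e⁻ → Co, so theoretical m(Co) = 0.2088 × 58.93 = 12.30 g
Actual mass = 77.7% × 12.30 = 9.56 g

9.56 g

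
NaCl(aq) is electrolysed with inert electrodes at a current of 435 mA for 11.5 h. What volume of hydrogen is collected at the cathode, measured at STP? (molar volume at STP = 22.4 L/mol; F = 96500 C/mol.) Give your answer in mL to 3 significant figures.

Q = It = 0.435 × 41400 = 18010 C
n(e⁻) = Q/F = 18010/96500 = 0.1866 mol
2H⁺ + 2e⁻ → H₂, so n(H₂) = 0.1866 / 2 = 0.09330 mol
V = 0.09330 × 22.4 = 2.090 L
= 2090 mL

2090 mL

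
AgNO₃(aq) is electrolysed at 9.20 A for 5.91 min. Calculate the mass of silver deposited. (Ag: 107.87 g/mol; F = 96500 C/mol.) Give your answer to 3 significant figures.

3.65 g

Charge passed = 9.20 × 354.6 = 3262 C
Moles of electrons = 3262 / 96500 = 0.03380 mol
Ag⁺ + e⁻ → Ag, so n(Ag) = 0.03380 mol
m = 0.03380 × 107.87 = 3.65 g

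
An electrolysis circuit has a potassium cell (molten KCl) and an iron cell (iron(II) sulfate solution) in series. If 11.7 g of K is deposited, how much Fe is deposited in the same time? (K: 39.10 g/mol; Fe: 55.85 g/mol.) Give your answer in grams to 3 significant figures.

8.36 g

n(K) = 11.7 / 39.10 = 0.2992 mol
K⁺ + e⁻ → K, so n(e⁻) = 0.2992 mol
The cells are in series, so the same charge (and hence the same n(e⁻) = 0.2992 mol) passes through both.
Fe²⁺ + 2e⁻ → Fe, so n(Fe) = 0.2992 / 2 = 0.1496 mol
m(Fe) = 0.1496 × 55.85 = 8.36 g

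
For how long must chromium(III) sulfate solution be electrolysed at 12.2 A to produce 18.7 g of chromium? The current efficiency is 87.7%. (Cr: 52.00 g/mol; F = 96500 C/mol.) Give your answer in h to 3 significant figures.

2.70 h

n(Cr) = 18.7 / 52.00 = 0.3596 mol
Cr³⁺ + 3e⁻ → Cr, so n(e⁻) = 3 × 0.3596 = 1.079 mol
Q = 1.079 × 96500 / 0.877 = 1.187×10^5 C
t = Q / I = 1.187×10^5 / 12.2 = 9730 s = 2.70 h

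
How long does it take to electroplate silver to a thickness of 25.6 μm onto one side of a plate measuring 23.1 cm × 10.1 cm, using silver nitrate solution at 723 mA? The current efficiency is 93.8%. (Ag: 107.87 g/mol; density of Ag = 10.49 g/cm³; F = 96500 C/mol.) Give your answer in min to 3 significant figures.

138 min

Plated area = 23.1 × 10.1 = 233.3 cm²
Volume = 233.3 × 25.6×10⁻⁴ cm = 0.5972 cm³
m(Ag) = 0.5972 × 10.49 = 6.265 g
n(Ag) = 6.265 / 107.87 = 0.05808 mol; n(e⁻) = 0.05808 mol
Q = 0.05808 × 96500 / 0.938 = 5975 C
t = 5975 / 0.723 = 8264 s = 138 min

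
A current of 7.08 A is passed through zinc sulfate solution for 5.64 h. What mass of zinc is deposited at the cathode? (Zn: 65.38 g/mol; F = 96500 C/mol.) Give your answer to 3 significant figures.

Charge passed = 7.08 × 20304 = 1.438×10^5 C
n(e⁻) = 1.438×10^5 / 96500 = 1.490 mol
Zn²⁺ + 2e⁻ → Zn, so n(Zn) = 1.490 / 2 = 0.7450 mol
m = 0.7450 × 65.38 = 48.7 g

48.7 g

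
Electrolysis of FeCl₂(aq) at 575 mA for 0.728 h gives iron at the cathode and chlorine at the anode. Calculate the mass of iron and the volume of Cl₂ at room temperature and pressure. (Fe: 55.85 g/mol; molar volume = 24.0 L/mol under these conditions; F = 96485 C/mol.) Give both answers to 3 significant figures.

Q = 0.575 × 2620.8 = 1507 C; n(e⁻) = 1507 / 96485 = 0.01562 mol
Cathode: Fe²⁺ + 2e⁻ → Fe → n(Fe) = 0.01562/2 = 0.007810 mol → 0.436 g
Anode: 2Cl⁻ → Cl₂ + 2e⁻ → n(Cl₂) = 0.01562/2 = 0.007810 mol → 0.187 L

0.436 g Fe; 0.187 L Cl₂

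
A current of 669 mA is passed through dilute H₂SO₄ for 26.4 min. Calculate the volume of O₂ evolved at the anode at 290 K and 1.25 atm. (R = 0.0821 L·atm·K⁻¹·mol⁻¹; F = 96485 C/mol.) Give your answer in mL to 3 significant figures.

Charge passed = 0.669 × 1584 = 1060 C
Moles of electrons = 1060 / 96485 = 0.01099 mol
2H₂O → O₂ + 4H⁺ + 4e⁻, so n(O₂) = 0.01099 / 4 = 0.002748 mol
V = nRT/P = 0.002748 × 0.0821 × 290 / 1.25 = 0.05234 L
= 52.3 mL

52.3 mL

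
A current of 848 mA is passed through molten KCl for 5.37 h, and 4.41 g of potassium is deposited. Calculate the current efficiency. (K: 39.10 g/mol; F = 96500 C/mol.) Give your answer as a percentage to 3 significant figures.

66.4%

Q = 0.848 × 19332 = 16390 C
n(e⁻) = 16390 / 96500 = 0.1698 mol
K⁺ + e⁻ → K, so theoretical n(K) = 0.1698 mol → 6.639 g
Efficiency = 4.41 / 6.639 = 0.6643 = 66.4%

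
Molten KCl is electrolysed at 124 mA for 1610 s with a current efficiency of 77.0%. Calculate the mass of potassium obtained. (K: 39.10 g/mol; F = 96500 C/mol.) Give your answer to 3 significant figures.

Q = 0.124 × 1610 = 199.6 C
n(e⁻) = 199.6 / 96500 = 0.002068 mol
K⁺ + e⁻ → K, so theoretical m(K) = 0.002068 × 39.10 = 0.08086 g
Actual mass = 77.0% × 0.08086 = 0.0623 g

0.0623 g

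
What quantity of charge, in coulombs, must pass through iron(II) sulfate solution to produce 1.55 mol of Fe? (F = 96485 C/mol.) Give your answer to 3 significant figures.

2.99×10^5 C

Fe²⁺ + 2e⁻ → Fe, so n(e⁻) = 2 × 1.55 = 3.100 mol
Q = 3.100 × 96485 = 2.991×10^5 C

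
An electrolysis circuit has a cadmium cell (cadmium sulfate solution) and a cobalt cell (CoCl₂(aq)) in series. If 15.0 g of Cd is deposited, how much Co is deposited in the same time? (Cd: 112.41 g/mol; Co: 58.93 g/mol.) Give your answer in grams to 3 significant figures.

n(Cd) = 15.0 / 112.41 = 0.1334 mol
Cd²⁺ + 2e⁻ → Cd, so n(e⁻) = 2 × 0.1334 = 0.2668 mol
Same current for the same time ⇒ same n(e⁻) = 0.2668 mol in both cells.
Co²⁺ + 2e⁻ → Co, so n(Co) = 0.2668 / 2 = 0.1334 mol
m(Co) = 0.1334 × 58.93 = 7.86 g

7.86 g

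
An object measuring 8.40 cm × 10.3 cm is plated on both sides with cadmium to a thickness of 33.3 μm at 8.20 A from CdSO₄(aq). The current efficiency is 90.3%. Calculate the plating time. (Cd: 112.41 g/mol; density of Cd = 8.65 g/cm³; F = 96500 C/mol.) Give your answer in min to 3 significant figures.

19.3 min

Plated area = 2 × 8.40 × 10.3 = 173.0 cm²
Volume = 173.0 × 33.3×10⁻⁴ cm = 0.5761 cm³
m(Cd) = 0.5761 × 8.65 = 4.983 g
n(Cd) = 4.983 / 112.41 = 0.04433 mol; n(e⁻) = 2 × 0.04433 = 0.08866 mol
Q = 0.08866 × 96500 / 0.903 = 9475 C
t = 9475 / 8.20 = 1155 s = 19.3 min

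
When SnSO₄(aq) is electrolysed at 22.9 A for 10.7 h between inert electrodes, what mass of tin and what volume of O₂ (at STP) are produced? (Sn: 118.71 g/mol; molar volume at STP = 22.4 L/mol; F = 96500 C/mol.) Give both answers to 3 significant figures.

Q = 22.9 × 38520 = 8.821×10^5 C; n(e⁻) = 8.821×10^5 / 96500 = 9.141 mol
Cathode: Sn²⁺ + 2e⁻ → Sn → n(Sn) = 9.141/2 = 4.571 mol → 543 g
Anode: 2H₂O → O₂ + 4H⁺ + 4e⁻ → n(O₂) = 9.141/4 = 2.285 mol → 51.2 L

543 g Sn; 51.2 L O₂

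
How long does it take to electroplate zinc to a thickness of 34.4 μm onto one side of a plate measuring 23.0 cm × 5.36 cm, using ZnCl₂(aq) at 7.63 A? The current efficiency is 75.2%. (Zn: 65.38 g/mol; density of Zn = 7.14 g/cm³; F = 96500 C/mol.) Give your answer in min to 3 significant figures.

Plated area = 23.0 × 5.36 = 123.3 cm²
Volume = 123.3 × 34.4×10⁻⁴ cm = 0.4242 cm³
m(Zn) = 0.4242 × 7.14 = 3.029 g
n(Zn) = 3.029 / 65.38 = 0.04633 mol; n(e⁻) = 2 × 0.04633 = 0.09266 mol
Q = 0.09266 × 96500 / 0.752 = 11890 C
t = 11890 / 7.63 = 1558 s = 26.0 min

26.0 min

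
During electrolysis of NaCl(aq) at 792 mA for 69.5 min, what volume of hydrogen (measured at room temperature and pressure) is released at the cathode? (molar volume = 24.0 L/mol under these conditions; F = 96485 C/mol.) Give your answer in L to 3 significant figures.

Q = It = 0.792 × 4170 = 3303 C
n(e⁻) = Q/F = 3303/96485 = 0.03423 mol
2H⁺ + 2e⁻ → H₂, so n(H₂) = 0.03423 / 2 = 0.01712 mol
V = 0.01712 × 24.0 = 0.4109 L

0.411 L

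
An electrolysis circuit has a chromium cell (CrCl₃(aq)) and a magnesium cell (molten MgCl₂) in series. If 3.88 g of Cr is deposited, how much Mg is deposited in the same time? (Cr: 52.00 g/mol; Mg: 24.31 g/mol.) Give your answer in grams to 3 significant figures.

n(Cr) = 3.88 / 52.00 = 0.07462 mol
Cr³⁺ + 3e⁻ → Cr, so n(e⁻) = 3 × 0.07462 = 0.2239 mol
In series, the same 0.2239 mol of electrons flows through the second cell.
Mg²⁺ + 2e⁻ → Mg, so n(Mg) = 0.2239 / 2 = 0.1120 mol
m(Mg) = 0.1120 × 24.31 = 2.72 g

2.72 g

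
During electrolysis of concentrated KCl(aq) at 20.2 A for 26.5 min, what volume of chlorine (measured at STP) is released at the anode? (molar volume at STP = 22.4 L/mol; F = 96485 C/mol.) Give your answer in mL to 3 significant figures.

3730 mL

Charge passed = 20.2 × 1590 = 32120 C
Moles of electrons = 32120 / 96485 = 0.3329 mol
2Cl⁻ → Cl₂ + 2e⁻, so n(Cl₂) = 0.3329 / 2 = 0.1665 mol
V = 0.1665 × 22.4 = 3.730 L
= 3730 mL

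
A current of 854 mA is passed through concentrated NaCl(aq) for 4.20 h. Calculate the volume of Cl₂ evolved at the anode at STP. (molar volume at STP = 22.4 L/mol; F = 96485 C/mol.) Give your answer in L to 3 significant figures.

Q = 0.854 A × 15120 s = 12910 C
Moles of electrons = 12910 / 96485 = 0.1338 mol
2Cl⁻ → Cl₂ + 2e⁻, so n(Cl₂) = 0.1338 / 2 = 0.06690 mol
V = 0.06690 × 22.4 = 1.499 L

1.50 L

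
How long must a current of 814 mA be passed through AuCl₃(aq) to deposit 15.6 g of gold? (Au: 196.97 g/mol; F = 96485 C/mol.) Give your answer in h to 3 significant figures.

n(Au) = 15.6 / 196.97 = 0.07920 mol
Au³⁺ + 3e⁻ → Au, so n(e⁻) = 3 × 0.07920 = 0.2376 mol
Q = 0.2376 × 96485 = 22920 C
t = Q / I = 22920 / 0.814 = 28160 s = 7.82 h

7.82 h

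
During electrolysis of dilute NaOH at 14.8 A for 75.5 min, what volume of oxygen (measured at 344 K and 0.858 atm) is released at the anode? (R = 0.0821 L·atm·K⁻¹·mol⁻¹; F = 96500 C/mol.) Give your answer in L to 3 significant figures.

5.72 L

Q = It = 14.8 × 4530 = 67040 C
n(e⁻) = Q/F = 67040/96500 = 0.6947 mol
2H₂O → O₂ + 4H⁺ + 4e⁻, so n(O₂) = 0.6947 / 4 = 0.1737 mol
V = nRT/P = 0.1737 × 0.0821 × 344 / 0.858 = 5.718 L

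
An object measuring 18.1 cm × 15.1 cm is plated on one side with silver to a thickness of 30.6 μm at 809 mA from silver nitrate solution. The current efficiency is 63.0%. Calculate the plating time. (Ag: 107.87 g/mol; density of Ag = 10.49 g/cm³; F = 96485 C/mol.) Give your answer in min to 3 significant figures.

257 min

Plated area = 18.1 × 15.1 = 273.3 cm²
Volume = 273.3 × 30.6×10⁻⁴ cm = 0.8363 cm³
m(Ag) = 0.8363 × 10.49 = 8.773 g
n(Ag) = 8.773 / 107.87 = 0.08133 mol; n(e⁻) = 0.08133 mol
Q = 0.08133 × 96485 / 0.630 = 12460 C
t = 12460 / 0.809 = 15400 s = 257 min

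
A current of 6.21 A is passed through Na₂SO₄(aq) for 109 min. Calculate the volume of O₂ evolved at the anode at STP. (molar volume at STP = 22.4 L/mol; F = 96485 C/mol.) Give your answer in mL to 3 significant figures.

2360 mL

Q = 6.21 A × 6540 s = 40610 C
Moles of electrons = 40610 / 96485 = 0.4209 mol
2H₂O → O₂ + 4H⁺ + 4e⁻, so n(O₂) = 0.4209 / 4 = 0.1052 mol
V = 0.1052 × 22.4 = 2.356 L
= 2360 mL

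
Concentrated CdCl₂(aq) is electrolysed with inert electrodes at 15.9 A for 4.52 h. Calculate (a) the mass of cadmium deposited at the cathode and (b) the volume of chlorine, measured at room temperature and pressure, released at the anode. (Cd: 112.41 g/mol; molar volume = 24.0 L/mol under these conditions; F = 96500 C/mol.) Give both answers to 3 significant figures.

Q = 15.9 × 16272 = 2.587×10^5 C; n(e⁻) = 2.587×10^5 / 96500 = 2.681 mol
Cathode: Cd²⁺ + 2e⁻ → Cd → n(Cd) = 2.681/2 = 1.341 mol → 151 g
Anode: 2Cl⁻ → Cl₂ + 2e⁻ → n(Cl₂) = 2.681/2 = 1.341 mol → 32.2 L

151 g Cd; 32.2 L Cl₂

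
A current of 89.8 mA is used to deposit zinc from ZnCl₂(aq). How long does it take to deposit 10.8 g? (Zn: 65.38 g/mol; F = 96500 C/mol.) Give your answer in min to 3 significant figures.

5920 min

n(Zn) = 10.8 / 65.38 = 0.1652 mol
Zn²⁺ + 2e⁻ → Zn, so n(e⁻) = 2 × 0.1652 = 0.3304 mol
Q = 0.3304 × 96500 = 31880 C
t = Q / I = 31880 / 0.0898 = 3.550×10^5 s = 5920 min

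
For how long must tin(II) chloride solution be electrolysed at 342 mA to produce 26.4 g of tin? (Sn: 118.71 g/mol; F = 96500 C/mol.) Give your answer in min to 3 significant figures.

n(Sn) = 26.4 / 118.71 = 0.2224 mol
Sn²⁺ + 2e⁻ → Sn, so n(e⁻) = 2 × 0.2224 = 0.4448 mol
Q = 0.4448 × 96500 = 42920 C
t = Q / I = 42920 / 0.342 = 1.255×10^5 s = 2090 min

2090 min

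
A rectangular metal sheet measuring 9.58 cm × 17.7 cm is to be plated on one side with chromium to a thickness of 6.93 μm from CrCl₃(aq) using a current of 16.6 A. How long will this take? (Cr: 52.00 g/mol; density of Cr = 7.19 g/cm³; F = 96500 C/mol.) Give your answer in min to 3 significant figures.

Plated area = 9.58 × 17.7 = 169.6 cm²
Volume = 169.6 × 6.93×10⁻⁴ cm = 0.1175 cm³
m(Cr) = 0.1175 × 7.19 = 0.8448 g
n(Cr) = 0.8448 / 52.00 = 0.01625 mol; n(e⁻) = 3 × 0.01625 = 0.04875 mol
Q = 0.04875 × 96500 = 4704 C
t = 4704 / 16.6 = 283.4 s = 4.72 min

4.72 min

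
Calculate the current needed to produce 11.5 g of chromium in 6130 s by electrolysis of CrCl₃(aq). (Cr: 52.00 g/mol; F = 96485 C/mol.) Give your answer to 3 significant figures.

n(Cr) = 11.5 / 52.00 = 0.2212 mol
Cr³⁺ + 3e⁻ → Cr, so n(e⁻) = 3 × 0.2212 = 0.6636 mol
Q = 0.6636 × 96485 = 64030 C
I = Q / t = 64030 / 6130 s = 10.4 A

10.4 A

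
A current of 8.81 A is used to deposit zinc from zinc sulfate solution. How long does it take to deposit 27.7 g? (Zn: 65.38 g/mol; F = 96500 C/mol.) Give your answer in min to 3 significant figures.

n(Zn) = 27.7 / 65.38 = 0.4237 mol
Zn²⁺ + 2e⁻ → Zn, so n(e⁻) = 2 × 0.4237 = 0.8474 mol
Q = 0.8474 × 96500 = 81770 C
t = Q / I = 81770 / 8.81 = 9281 s = 155 min

155 min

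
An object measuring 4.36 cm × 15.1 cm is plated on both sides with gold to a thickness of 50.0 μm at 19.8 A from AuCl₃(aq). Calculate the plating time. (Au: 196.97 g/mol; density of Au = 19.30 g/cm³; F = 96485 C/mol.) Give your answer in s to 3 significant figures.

943 s

Plated area = 2 × 4.36 × 15.1 = 131.7 cm²
Volume = 131.7 × 50.0×10⁻⁴ cm = 0.6585 cm³
m(Au) = 0.6585 × 19.30 = 12.71 g
n(Au) = 12.71 / 196.97 = 0.06453 mol; n(e⁻) = 3 × 0.06453 = 0.1936 mol
Q = 0.1936 × 96485 = 18680 C
t = 18680 / 19.8 = 943.4 s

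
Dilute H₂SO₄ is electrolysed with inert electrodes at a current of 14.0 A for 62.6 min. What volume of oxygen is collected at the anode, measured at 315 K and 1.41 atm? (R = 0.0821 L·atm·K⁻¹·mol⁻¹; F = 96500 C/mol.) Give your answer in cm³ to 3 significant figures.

2500 cm³

Q = It = 14.0 × 3756 = 52580 C
n(e⁻) = Q/F = 52580/96500 = 0.5449 mol
2H₂O → O₂ + 4H⁺ + 4e⁻, so n(O₂) = 0.5449 / 4 = 0.1362 mol
V = nRT/P = 0.1362 × 0.0821 × 315 / 1.41 = 2.498 L
= 2500 cm³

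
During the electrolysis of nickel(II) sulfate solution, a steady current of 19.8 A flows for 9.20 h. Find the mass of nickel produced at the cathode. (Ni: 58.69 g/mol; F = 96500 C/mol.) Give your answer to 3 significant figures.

199 g

Q = It = 19.8 × 33120 = 6.558×10^5 C
Moles of electrons = 6.558×10^5 / 96500 = 6.796 mol
Ni²⁺ + 2e⁻ → Ni, so n(Ni) = 6.796 / 2 = 3.398 mol
m = 3.398 × 58.69 = 199 g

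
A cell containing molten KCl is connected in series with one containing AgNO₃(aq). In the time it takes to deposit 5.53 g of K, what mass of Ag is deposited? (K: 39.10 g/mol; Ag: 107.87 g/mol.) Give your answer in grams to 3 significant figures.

n(K) = 5.53 / 39.10 = 0.1414 mol
K⁺ + e⁻ → K, so n(e⁻) = 0.1414 mol
Same current for the same time ⇒ same n(e⁻) = 0.1414 mol in both cells.
Ag⁺ + e⁻ → Ag, so n(Ag) = 0.1414 mol
m(Ag) = 0.1414 × 107.87 = 15.3 g

15.3 g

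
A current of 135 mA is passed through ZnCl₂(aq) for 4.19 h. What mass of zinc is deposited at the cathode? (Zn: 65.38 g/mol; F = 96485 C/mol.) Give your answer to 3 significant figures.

Charge passed = 0.135 × 15084 = 2036 C
n(e⁻) = Q/F = 2036/96485 = 0.02110 mol
Zn²⁺ + 2e⁻ → Zn, so n(Zn) = 0.02110 / 2 = 0.01055 mol
m = 0.01055 × 65.38 = 0.690 g

0.690 g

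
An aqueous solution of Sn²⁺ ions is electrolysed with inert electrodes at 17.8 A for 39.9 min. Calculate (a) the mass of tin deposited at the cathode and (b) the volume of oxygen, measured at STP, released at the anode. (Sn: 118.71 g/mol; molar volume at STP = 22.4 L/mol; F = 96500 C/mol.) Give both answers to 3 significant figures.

Q = 17.8 × 2394 = 42610 C; n(e⁻) = 42610 / 96500 = 0.4416 mol
Cathode: Sn²⁺ + 2e⁻ → Sn → n(Sn) = 0.4416/2 = 0.2208 mol → 26.2 g
Anode: 2H₂O → O₂ + 4H⁺ + 4e⁻ → n(O₂) = 0.4416/4 = 0.1104 mol → 2.47 L

26.2 g Sn; 2.47 L O₂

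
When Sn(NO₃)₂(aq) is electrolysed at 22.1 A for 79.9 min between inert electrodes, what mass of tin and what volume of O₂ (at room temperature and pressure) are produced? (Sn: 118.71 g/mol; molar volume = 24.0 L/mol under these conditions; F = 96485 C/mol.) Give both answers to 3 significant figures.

65.2 g Sn; 6.59 L O₂

Q = 22.1 × 4794 = 1.059×10^5 C; n(e⁻) = 1.059×10^5 / 96485 = 1.098 mol
Cathode: Sn²⁺ + 2e⁻ → Sn → n(Sn) = 1.098/2 = 0.5490 mol → 65.2 g
Anode: 2H₂O → O₂ + 4H⁺ + 4e⁻ → n(O₂) = 1.098/4 = 0.2745 mol → 6.59 L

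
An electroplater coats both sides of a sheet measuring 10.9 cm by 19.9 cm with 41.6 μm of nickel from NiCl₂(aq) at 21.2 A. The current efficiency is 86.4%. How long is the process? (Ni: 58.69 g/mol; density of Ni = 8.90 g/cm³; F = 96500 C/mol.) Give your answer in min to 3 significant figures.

48.1 min

Plated area = 2 × 10.9 × 19.9 = 433.8 cm²
Volume = 433.8 × 41.6×10⁻⁴ cm = 1.805 cm³
m(Ni) = 1.805 × 8.90 = 16.06 g
n(Ni) = 16.06 / 58.69 = 0.2736 mol; n(e⁻) = 2 × 0.2736 = 0.5472 mol
Q = 0.5472 × 96500 / 0.864 = 61120 C
t = 61120 / 21.2 = 2883 s = 48.1 min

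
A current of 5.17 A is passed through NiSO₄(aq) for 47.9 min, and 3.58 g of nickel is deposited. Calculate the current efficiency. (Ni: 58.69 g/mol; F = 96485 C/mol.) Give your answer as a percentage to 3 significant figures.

79.2%

Q = 5.17 × 2874 = 14860 C
n(e⁻) = 14860 / 96485 = 0.1540 mol
Ni²⁺ + 2e⁻ → Ni, so theoretical n(Ni) = 0.07700 mol → 4.519 g
Efficiency = 3.58 / 4.519 = 0.7922 = 79.2%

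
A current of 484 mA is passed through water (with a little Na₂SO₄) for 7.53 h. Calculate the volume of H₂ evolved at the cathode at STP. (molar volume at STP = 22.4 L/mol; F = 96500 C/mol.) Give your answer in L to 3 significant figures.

1.52 L

Q = It = 0.484 × 27108 = 13120 C
n(e⁻) = 13120 / 96500 = 0.1360 mol
2H⁺ + 2e⁻ → H₂, so n(H₂) = 0.1360 / 2 = 0.06800 mol
V = 0.06800 × 22.4 = 1.523 L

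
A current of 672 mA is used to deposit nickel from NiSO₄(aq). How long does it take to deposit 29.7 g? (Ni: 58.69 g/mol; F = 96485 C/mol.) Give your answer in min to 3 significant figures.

n(Ni) = 29.7 / 58.69 = 0.5060 mol
Ni²⁺ + 2e⁻ → Ni, so n(e⁻) = 2 × 0.5060 = 1.012 mol
Q = 1.012 × 96485 = 97640 C
t = Q / I = 97640 / 0.672 = 1.453×10^5 s = 2420 min

2420 min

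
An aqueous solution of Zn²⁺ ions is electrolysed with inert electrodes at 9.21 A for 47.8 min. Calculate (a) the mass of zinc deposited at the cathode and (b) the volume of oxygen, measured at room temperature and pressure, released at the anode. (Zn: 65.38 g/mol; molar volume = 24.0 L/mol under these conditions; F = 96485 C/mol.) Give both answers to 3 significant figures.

Q = 9.21 × 2868 = 26410 C; n(e⁻) = 26410 / 96485 = 0.2737 mol
Cathode: Zn²⁺ + 2e⁻ → Zn → n(Zn) = 0.2737/2 = 0.1369 mol → 8.95 g
Anode: 2H₂O → O₂ + 4H⁺ + 4e⁻ → n(O₂) = 0.2737/4 = 0.06843 mol → 1.64 L

8.95 g Zn; 1.64 L O₂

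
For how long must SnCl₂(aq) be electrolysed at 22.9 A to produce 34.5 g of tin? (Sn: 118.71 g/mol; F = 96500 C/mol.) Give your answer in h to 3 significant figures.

n(Sn) = 34.5 / 118.71 = 0.2906 mol
Sn²⁺ + 2e⁻ → Sn, so n(e⁻) = 2 × 0.2906 = 0.5812 mol
Q = 0.5812 × 96500 = 56090 C
t = Q / I = 56090 / 22.9 = 2449 s = 0.680 h

0.680 h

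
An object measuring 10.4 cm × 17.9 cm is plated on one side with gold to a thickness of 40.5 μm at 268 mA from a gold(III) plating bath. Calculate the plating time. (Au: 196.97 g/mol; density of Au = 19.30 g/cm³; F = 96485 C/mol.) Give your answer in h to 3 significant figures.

22.2 h

Plated area = 10.4 × 17.9 = 186.2 cm²
Volume = 186.2 × 40.5×10⁻⁴ cm = 0.7541 cm³
m(Au) = 0.7541 × 19.30 = 14.55 g
n(Au) = 14.55 / 196.97 = 0.07387 mol; n(e⁻) = 3 × 0.07387 = 0.2216 mol
Q = 0.2216 × 96485 = 21380 C
t = 21380 / 0.268 = 79780 s = 22.2 h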